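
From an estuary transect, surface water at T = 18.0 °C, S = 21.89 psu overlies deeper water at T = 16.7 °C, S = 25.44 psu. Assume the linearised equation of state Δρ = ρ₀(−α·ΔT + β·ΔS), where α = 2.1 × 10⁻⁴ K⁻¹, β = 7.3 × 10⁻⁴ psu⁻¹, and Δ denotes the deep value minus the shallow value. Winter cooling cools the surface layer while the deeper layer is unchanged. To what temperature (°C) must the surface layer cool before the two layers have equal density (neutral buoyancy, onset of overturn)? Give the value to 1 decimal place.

Neutral buoyancy requires Δρ = 0, i.e. −α(T_deep − T_surf′) + β(S_deep − S_surf) = 0.
T_surf′ = T_deep − (β/α)·ΔS = 16.7 − (7.3 × 10⁻⁴/2.1 × 10⁻⁴)·(+3.55) = 4.360 °C.
Cooling required: 18.0 − (4.360) = 13.640 °C.

4.4 °C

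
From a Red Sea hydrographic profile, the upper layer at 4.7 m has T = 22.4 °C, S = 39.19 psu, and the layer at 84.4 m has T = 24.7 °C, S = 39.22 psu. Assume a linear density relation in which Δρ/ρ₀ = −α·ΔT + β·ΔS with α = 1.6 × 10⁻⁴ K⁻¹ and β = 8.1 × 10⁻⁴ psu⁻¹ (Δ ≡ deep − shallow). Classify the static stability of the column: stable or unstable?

unstable

ΔT = 24.7 − 22.4 = +2.3 K and ΔS = 39.22 − 39.19 = +0.03 psu (deep − shallow).
−αΔT = -3.68 × 10⁻⁴; βΔS = 2.43 × 10⁻⁵; sum Δρ/ρ₀ = -3.437 × 10⁻⁴.
Δρ/ρ₀ < 0, so Δρ < 0: deeper water is lighter → statically unstable; the column would overturn.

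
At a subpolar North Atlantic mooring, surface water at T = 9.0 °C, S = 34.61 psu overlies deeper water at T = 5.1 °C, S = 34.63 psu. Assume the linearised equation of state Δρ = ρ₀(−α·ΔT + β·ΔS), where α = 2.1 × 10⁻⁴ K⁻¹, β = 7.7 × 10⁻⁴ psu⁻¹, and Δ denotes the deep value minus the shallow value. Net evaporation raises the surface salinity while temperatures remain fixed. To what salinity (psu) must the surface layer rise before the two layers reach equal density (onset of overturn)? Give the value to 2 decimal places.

Neutral buoyancy requires −α(T_deep − T_surf) + β(S_deep − S_surf′) = 0.
S_surf′ = S_deep − (α/β)·ΔT = 34.63 − (2.1 × 10⁻⁴/7.7 × 10⁻⁴)·(-3.9) = 35.6936 psu.
Increase required: 35.6936 − 34.61 = 1.0836 psu.

35.69 psu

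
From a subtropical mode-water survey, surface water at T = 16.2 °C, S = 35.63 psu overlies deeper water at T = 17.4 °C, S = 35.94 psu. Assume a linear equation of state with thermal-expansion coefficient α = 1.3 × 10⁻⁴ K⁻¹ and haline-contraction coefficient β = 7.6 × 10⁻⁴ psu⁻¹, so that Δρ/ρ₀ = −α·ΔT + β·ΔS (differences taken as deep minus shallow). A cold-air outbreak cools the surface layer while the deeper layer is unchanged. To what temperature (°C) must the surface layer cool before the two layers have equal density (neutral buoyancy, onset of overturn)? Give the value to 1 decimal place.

Neutral buoyancy requires Δρ = 0, i.e. −α(T_deep − T_surf′) + β(S_deep − S_surf) = 0.
T_surf′ = T_deep − (β/α)·ΔS = 17.4 − (7.6 × 10⁻⁴/1.3 × 10⁻⁴)·(+0.31) = 15.588 °C.
Cooling required: 16.2 − (15.588) = 0.612 °C.

15.6 °C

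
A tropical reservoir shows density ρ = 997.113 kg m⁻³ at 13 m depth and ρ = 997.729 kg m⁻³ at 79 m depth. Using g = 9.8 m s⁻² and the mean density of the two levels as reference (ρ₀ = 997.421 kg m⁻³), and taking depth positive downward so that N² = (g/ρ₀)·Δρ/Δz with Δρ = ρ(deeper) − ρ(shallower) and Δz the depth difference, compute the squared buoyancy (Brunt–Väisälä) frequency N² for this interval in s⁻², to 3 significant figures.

Δρ = 997.729 − 997.113 = 0.616 kg m⁻³ over Δz = 79 − 13 = 66 m.
N² = (9.8/997.421) × (0.616/66) = 9.1703 × 10⁻⁵ s⁻² ≈ 9.17 × 10⁻⁵ s⁻².

9.17 × 10⁻⁵ s⁻²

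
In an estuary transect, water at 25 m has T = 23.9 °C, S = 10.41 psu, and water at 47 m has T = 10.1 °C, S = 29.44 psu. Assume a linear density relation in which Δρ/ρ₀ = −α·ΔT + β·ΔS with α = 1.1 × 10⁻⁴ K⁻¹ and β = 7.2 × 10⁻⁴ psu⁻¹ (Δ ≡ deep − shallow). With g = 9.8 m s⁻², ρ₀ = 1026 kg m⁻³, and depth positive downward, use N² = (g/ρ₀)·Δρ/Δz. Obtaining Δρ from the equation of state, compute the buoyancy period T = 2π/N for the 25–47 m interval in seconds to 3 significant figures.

76.3 s

ΔT = -13.8 K, ΔS = +19.03 psu (deep − shallow).
Δρ/ρ₀ = −αΔT + βΔS = 1.518 × 10⁻³ + 0.0137016 = 0.0152196, so Δρ ≈ 15.62 kg m⁻³.
N² = (g/ρ₀)·Δρ/Δz = g·(Δρ/ρ₀)/Δz = 9.8 × 0.0152196 / 22 = 6.7796 × 10⁻³ s⁻².
N = √(6.7796 × 10⁻³) = 0.082338 rad s⁻¹ → T = 2π/N = 76.310 s ≈ 76.3 s.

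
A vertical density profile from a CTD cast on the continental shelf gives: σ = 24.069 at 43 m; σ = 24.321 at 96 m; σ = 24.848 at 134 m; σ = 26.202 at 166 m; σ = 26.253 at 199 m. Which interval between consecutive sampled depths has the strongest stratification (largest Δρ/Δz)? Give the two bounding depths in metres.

134–166 m

Compute the density gradient over each adjacent pair:
  43–96 m: Δρ/Δz = 0.252/53 = 4.8 × 10⁻³ kg m⁻⁴
  96–134 m: Δρ/Δz = 0.527/38 = 0.014 kg m⁻⁴
  134–166 m: Δρ/Δz = 1.354/32 = 0.042 kg m⁻⁴
  166–199 m: Δρ/Δz = 0.051/33 = 1.5 × 10⁻³ kg m⁻⁴
The largest gradient is in the 134–166 m interval — the pycnocline.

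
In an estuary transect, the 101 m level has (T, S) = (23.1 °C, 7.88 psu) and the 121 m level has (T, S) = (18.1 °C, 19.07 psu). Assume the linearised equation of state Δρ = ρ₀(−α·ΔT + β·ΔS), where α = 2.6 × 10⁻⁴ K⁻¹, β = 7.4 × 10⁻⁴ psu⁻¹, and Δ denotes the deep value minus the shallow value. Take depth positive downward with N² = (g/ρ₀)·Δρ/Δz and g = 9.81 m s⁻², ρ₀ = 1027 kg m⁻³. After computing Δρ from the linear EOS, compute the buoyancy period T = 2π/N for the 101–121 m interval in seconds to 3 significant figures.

ΔT = -5.0 K, ΔS = +11.19 psu (deep − shallow).
Δρ/ρ₀ = −αΔT + βΔS = 1.30 × 10⁻³ + 8.2806 × 10⁻³ = 9.5806 × 10⁻³, so Δρ ≈ 9.839 kg m⁻³.
N² = (g/ρ₀)·Δρ/Δz = g·(Δρ/ρ₀)/Δz = 9.81 × 9.5806 × 10⁻³ / 20 = 4.6993 × 10⁻³ s⁻².
N = √(4.6993 × 10⁻³) = 0.068551 rad s⁻¹ → T = 2π/N = 91.657 s ≈ 91.7 s.

91.7 s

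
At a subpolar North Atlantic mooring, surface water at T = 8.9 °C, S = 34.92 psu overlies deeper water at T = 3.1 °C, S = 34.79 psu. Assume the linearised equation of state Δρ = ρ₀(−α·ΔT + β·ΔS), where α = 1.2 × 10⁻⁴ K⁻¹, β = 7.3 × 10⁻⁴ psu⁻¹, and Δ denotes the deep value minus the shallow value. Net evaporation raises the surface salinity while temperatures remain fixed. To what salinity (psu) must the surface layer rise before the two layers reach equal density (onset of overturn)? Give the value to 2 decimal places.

Neutral buoyancy requires −α(T_deep − T_surf) + β(S_deep − S_surf′) = 0.
S_surf′ = S_deep − (α/β)·ΔT = 34.79 − (1.2 × 10⁻⁴/7.3 × 10⁻⁴)·(-5.8) = 35.7434 psu.
Increase required: 35.7434 − 34.92 = 0.8234 psu.

35.74 psu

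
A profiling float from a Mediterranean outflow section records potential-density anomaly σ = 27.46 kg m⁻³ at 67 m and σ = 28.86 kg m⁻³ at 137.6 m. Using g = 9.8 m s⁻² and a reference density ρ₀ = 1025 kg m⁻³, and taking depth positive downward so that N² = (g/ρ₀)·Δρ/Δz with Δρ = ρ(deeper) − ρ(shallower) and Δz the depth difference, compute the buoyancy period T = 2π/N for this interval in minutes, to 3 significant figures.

7.61 min

Δρ = 1028.86 − 1027.46 = 1.40 kg m⁻³ over Δz = 137.6 − 67 = 70.6 m.
N² = (9.8/1025) × (1.40/70.6) = 1.8959 × 10⁻⁴ s⁻².
N = √(1.8959 × 10⁻⁴) = 0.013769 rad s⁻¹, so T = 2π/N = 456.33 s = 7.6055 min ≈ 7.61 min.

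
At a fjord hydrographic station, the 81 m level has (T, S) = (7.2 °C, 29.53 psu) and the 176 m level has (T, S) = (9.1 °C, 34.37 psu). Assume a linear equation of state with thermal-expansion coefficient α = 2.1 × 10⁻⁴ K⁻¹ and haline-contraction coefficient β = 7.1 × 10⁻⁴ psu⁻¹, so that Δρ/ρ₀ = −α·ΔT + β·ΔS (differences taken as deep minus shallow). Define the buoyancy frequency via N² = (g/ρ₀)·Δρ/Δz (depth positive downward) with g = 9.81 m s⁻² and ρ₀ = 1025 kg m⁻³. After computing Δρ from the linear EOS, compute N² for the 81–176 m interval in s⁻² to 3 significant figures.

ΔT = +1.9 K, ΔS = +4.84 psu (deep − shallow).
Δρ/ρ₀ = −αΔT + βΔS = -3.99 × 10⁻⁴ + 3.4364 × 10⁻³ = 3.0374 × 10⁻³, so Δρ ≈ 3.113 kg m⁻³.
N² = (g/ρ₀)·Δρ/Δz = g·(Δρ/ρ₀)/Δz = 9.81 × 3.0374 × 10⁻³ / 95 = 3.1365 × 10⁻⁴ s⁻² ≈ 3.14 × 10⁻⁴ s⁻².

3.14 × 10⁻⁴ s⁻²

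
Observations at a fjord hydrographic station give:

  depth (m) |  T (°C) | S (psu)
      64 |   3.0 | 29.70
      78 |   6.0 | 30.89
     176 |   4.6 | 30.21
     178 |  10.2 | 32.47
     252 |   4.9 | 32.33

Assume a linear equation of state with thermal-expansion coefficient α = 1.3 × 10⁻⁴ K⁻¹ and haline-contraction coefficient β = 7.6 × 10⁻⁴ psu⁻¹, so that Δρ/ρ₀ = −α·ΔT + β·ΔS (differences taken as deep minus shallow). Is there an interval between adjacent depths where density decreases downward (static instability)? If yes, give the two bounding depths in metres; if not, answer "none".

78–176 m

Evaluate Δρ/ρ₀ = −αΔT + βΔS across each adjacent pair:
  64–78 m: −αΔT+βΔS = −(1.3 × 10⁻⁴)(+3.0)+(7.6 × 10⁻⁴)(+1.19) = 5.1 × 10⁻⁴ → stable
  78–176 m: −αΔT+βΔS = −(1.3 × 10⁻⁴)(-1.4)+(7.6 × 10⁻⁴)(-0.68) = -3.3 × 10⁻⁴ → UNSTABLE
  176–178 m: −αΔT+βΔS = −(1.3 × 10⁻⁴)(+5.6)+(7.6 × 10⁻⁴)(+2.26) = 9.9 × 10⁻⁴ → stable
  178–252 m: −αΔT+βΔS = −(1.3 × 10⁻⁴)(-5.3)+(7.6 × 10⁻⁴)(-0.14) = 5.8 × 10⁻⁴ → stable
The 78–176 m interval has Δρ < 0: lighter water underlies denser water.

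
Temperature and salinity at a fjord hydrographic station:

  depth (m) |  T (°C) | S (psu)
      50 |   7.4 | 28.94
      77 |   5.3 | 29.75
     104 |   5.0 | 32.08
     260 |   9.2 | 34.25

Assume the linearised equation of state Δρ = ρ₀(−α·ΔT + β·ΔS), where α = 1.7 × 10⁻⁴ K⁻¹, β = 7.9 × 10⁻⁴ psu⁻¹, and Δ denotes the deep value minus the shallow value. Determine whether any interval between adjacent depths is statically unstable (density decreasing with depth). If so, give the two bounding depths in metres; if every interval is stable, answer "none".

Evaluate Δρ/ρ₀ = −αΔT + βΔS across each adjacent pair:
  50–77 m: −αΔT+βΔS = −(1.7 × 10⁻⁴)(-2.1)+(7.9 × 10⁻⁴)(+0.81) = 1.0 × 10⁻³ → stable
  77–104 m: −αΔT+βΔS = −(1.7 × 10⁻⁴)(-0.3)+(7.9 × 10⁻⁴)(+2.33) = 1.9 × 10⁻³ → stable
  104–260 m: −αΔT+βΔS = −(1.7 × 10⁻⁴)(+4.2)+(7.9 × 10⁻⁴)(+2.17) = 1.0 × 10⁻³ → stable
Every interval has Δρ > 0: the column is stably stratified throughout.

none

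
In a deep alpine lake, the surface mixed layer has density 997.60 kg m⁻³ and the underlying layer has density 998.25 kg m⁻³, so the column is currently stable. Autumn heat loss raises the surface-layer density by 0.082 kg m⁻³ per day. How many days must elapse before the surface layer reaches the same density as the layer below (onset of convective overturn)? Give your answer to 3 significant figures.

Density deficit of the surface layer: 998.25 − 997.60 = 0.65 kg m⁻³.
Required change = 0.65 / 0.082 = 7.93 days.

7.93 days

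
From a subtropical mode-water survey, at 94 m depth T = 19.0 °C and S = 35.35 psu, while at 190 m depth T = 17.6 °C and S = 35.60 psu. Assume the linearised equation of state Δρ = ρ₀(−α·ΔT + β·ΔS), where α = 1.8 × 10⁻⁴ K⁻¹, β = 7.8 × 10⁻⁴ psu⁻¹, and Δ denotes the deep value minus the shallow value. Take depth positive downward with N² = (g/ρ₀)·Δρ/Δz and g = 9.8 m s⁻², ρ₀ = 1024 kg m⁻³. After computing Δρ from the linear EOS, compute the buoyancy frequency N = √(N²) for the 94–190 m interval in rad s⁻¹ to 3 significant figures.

6.76 × 10⁻³ rad s⁻¹

ΔT = -1.4 K, ΔS = +0.25 psu (deep − shallow).
Δρ/ρ₀ = −αΔT + βΔS = 2.52 × 10⁻⁴ + 1.95 × 10⁻⁴ = 4.47 × 10⁻⁴, so Δρ ≈ 0.4577 kg m⁻³.
N² = (g/ρ₀)·Δρ/Δz = g·(Δρ/ρ₀)/Δz = 9.8 × 4.47 × 10⁻⁴ / 96 = 4.5631 × 10⁻⁵ s⁻².
N = √(4.5631 × 10⁻⁵) = 6.7551 × 10⁻³ rad s⁻¹ ≈ 6.76 × 10⁻³ rad s⁻¹.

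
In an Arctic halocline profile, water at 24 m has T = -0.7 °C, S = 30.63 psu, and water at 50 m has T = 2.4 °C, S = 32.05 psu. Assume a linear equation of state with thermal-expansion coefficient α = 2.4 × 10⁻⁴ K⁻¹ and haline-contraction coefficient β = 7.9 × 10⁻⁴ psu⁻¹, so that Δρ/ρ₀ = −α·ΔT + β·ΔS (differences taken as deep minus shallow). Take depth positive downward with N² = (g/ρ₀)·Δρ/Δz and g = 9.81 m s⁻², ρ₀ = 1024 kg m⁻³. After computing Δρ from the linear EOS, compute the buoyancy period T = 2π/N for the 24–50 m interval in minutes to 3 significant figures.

ΔT = +3.1 K, ΔS = +1.42 psu (deep − shallow).
Δρ/ρ₀ = −αΔT + βΔS = -7.44 × 10⁻⁴ + 1.1218 × 10⁻³ = 3.778 × 10⁻⁴, so Δρ ≈ 0.3869 kg m⁻³.
N² = (g/ρ₀)·Δρ/Δz = g·(Δρ/ρ₀)/Δz = 9.81 × 3.778 × 10⁻⁴ / 26 = 1.4255 × 10⁻⁴ s⁻².
N = √(1.4255 × 10⁻⁴) = 0.011939 rad s⁻¹ → T = 2π/N = 526.27 s = 8.7712 min ≈ 8.77 min.

8.77 min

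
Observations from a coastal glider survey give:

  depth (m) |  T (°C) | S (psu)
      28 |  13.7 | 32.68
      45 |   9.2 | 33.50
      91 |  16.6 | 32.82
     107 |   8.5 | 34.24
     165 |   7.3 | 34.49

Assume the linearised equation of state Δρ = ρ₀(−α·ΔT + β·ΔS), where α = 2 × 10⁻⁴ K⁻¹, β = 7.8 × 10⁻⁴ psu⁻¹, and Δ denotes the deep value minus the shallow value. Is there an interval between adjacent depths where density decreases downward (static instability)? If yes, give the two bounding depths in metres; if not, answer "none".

45–91 m

Evaluate Δρ/ρ₀ = −αΔT + βΔS across each adjacent pair:
  28–45 m: −αΔT+βΔS = −(2 × 10⁻⁴)(-4.5)+(7.8 × 10⁻⁴)(+0.82) = 1.5 × 10⁻³ → stable
  45–91 m: −αΔT+βΔS = −(2 × 10⁻⁴)(+7.4)+(7.8 × 10⁻⁴)(-0.68) = -2.0 × 10⁻³ → UNSTABLE
  91–107 m: −αΔT+βΔS = −(2 × 10⁻⁴)(-8.1)+(7.8 × 10⁻⁴)(+1.42) = 2.7 × 10⁻³ → stable
  107–165 m: −αΔT+βΔS = −(2 × 10⁻⁴)(-1.2)+(7.8 × 10⁻⁴)(+0.25) = 4.4 × 10⁻⁴ → stable
The 45–91 m interval has Δρ < 0: lighter water underlies denser water.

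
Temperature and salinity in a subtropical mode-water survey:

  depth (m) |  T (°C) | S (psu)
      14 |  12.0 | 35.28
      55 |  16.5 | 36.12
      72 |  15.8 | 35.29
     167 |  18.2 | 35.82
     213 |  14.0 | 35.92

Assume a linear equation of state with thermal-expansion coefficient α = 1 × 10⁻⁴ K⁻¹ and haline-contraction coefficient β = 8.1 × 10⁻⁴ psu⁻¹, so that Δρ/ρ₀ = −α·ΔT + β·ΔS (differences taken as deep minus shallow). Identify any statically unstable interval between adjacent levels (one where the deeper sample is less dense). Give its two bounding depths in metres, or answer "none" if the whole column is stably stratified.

55–72 m

Evaluate Δρ/ρ₀ = −αΔT + βΔS across each adjacent pair:
  14–55 m: −αΔT+βΔS = −(1 × 10⁻⁴)(+4.5)+(8.1 × 10⁻⁴)(+0.84) = 2.3 × 10⁻⁴ → stable
  55–72 m: −αΔT+βΔS = −(1 × 10⁻⁴)(-0.7)+(8.1 × 10⁻⁴)(-0.83) = -6.0 × 10⁻⁴ → UNSTABLE
  72–167 m: −αΔT+βΔS = −(1 × 10⁻⁴)(+2.4)+(8.1 × 10⁻⁴)(+0.53) = 1.9 × 10⁻⁴ → stable
  167–213 m: −αΔT+βΔS = −(1 × 10⁻⁴)(-4.2)+(8.1 × 10⁻⁴)(+0.10) = 5.0 × 10⁻⁴ → stable
The 55–72 m interval has Δρ < 0: lighter water underlies denser water.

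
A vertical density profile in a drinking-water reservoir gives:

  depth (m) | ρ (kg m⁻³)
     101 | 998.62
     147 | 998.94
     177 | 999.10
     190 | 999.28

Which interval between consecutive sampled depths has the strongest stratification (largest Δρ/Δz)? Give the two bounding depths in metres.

Compute the density gradient over each adjacent pair:
  101–147 m: Δρ/Δz = 0.32/46 = 7.0 × 10⁻³ kg m⁻⁴
  147–177 m: Δρ/Δz = 0.16/30 = 5.3 × 10⁻³ kg m⁻⁴
  177–190 m: Δρ/Δz = 0.18/13 = 0.014 kg m⁻⁴
The largest gradient is in the 177–190 m interval — the pycnocline.

177–190 m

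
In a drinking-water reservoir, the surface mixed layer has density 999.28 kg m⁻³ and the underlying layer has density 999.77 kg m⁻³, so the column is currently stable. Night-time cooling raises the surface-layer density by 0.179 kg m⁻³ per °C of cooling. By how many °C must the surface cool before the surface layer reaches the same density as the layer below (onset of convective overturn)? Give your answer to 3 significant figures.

Density deficit of the surface layer: 999.77 − 999.28 = 0.49 kg m⁻³.
Required change = 0.49 / 0.179 = 2.74 °C.

2.74 °C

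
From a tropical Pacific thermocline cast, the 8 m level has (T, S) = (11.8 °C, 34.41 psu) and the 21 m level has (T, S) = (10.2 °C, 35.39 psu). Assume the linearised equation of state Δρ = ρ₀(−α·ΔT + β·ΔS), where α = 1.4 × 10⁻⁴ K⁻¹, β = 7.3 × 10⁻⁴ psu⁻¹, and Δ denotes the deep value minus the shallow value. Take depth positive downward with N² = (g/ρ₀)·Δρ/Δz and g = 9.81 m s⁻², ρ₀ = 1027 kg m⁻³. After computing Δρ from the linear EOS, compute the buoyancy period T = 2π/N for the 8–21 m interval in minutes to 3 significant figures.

ΔT = -1.6 K, ΔS = +0.98 psu (deep − shallow).
Δρ/ρ₀ = −αΔT + βΔS = 2.24 × 10⁻⁴ + 7.154 × 10⁻⁴ = 9.394 × 10⁻⁴, so Δρ ≈ 0.9648 kg m⁻³.
N² = (g/ρ₀)·Δρ/Δz = g·(Δρ/ρ₀)/Δz = 9.81 × 9.394 × 10⁻⁴ / 13 = 7.0889 × 10⁻⁴ s⁻².
N = √(7.0889 × 10⁻⁴) = 0.026625 rad s⁻¹ → T = 2π/N = 235.99 s = 3.9332 min ≈ 3.93 min.

3.93 min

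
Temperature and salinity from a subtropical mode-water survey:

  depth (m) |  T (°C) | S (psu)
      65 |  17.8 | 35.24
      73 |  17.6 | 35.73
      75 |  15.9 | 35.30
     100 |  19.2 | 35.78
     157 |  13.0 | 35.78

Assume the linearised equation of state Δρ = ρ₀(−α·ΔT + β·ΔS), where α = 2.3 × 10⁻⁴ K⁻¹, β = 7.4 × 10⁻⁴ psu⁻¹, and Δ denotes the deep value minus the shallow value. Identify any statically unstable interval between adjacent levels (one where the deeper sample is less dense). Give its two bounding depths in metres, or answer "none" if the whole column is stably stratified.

75–100 m

Evaluate Δρ/ρ₀ = −αΔT + βΔS across each adjacent pair:
  65–73 m: −αΔT+βΔS = −(2.3 × 10⁻⁴)(-0.2)+(7.4 × 10⁻⁴)(+0.49) = 4.1 × 10⁻⁴ → stable
  73–75 m: −αΔT+βΔS = −(2.3 × 10⁻⁴)(-1.7)+(7.4 × 10⁻⁴)(-0.43) = 7.3 × 10⁻⁵ → stable
  75–100 m: −αΔT+βΔS = −(2.3 × 10⁻⁴)(+3.3)+(7.4 × 10⁻⁴)(+0.48) = -4.0 × 10⁻⁴ → UNSTABLE
  100–157 m: −αΔT+βΔS = −(2.3 × 10⁻⁴)(-6.2)+(7.4 × 10⁻⁴)(+0.00) = 1.4 × 10⁻³ → stable
The 75–100 m interval has Δρ < 0: lighter water underlies denser water.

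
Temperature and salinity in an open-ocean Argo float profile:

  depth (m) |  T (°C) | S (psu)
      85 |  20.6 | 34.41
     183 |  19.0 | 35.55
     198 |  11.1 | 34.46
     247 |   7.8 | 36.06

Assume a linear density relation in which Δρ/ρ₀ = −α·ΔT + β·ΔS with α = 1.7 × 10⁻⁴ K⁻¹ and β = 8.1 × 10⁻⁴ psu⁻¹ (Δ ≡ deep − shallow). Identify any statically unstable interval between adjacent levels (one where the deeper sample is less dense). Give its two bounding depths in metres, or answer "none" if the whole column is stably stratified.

none

Evaluate Δρ/ρ₀ = −αΔT + βΔS across each adjacent pair:
  85–183 m: −αΔT+βΔS = −(1.7 × 10⁻⁴)(-1.6)+(8.1 × 10⁻⁴)(+1.14) = 1.2 × 10⁻³ → stable
  183–198 m: −αΔT+βΔS = −(1.7 × 10⁻⁴)(-7.9)+(8.1 × 10⁻⁴)(-1.09) = 4.6 × 10⁻⁴ → stable
  198–247 m: −αΔT+βΔS = −(1.7 × 10⁻⁴)(-3.3)+(8.1 × 10⁻⁴)(+1.60) = 1.9 × 10⁻³ → stable
Every interval has Δρ > 0: the column is stably stratified throughout.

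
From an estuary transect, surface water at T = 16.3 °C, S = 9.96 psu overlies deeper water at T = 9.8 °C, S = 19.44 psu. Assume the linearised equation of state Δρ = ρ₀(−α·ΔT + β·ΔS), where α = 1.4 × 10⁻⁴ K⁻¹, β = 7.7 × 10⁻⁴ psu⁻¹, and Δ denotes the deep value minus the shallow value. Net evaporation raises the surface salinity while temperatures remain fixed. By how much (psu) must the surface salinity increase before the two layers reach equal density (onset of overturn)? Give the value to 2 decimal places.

10.66 psu

Neutral buoyancy requires −α(T_deep − T_surf) + β(S_deep − S_surf′) = 0.
S_surf′ = S_deep − (α/β)·ΔT = 19.44 − (1.4 × 10⁻⁴/7.7 × 10⁻⁴)·(-6.5) = 20.6218 psu.
Increase required: 20.6218 − 9.96 = 10.6618 psu.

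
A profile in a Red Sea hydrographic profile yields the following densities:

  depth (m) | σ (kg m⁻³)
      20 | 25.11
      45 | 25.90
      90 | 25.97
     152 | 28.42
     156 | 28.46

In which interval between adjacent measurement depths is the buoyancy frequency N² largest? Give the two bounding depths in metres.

Compute the density gradient over each adjacent pair:
  20–45 m: Δρ/Δz = 0.79/25 = 0.032 kg m⁻⁴
  45–90 m: Δρ/Δz = 0.07/45 = 1.6 × 10⁻³ kg m⁻⁴
  90–152 m: Δρ/Δz = 2.45/62 = 0.040 kg m⁻⁴
  152–156 m: Δρ/Δz = 0.04/4 = 0.010 kg m⁻⁴
The largest gradient is in the 90–152 m interval — the pycnocline.

90–152 m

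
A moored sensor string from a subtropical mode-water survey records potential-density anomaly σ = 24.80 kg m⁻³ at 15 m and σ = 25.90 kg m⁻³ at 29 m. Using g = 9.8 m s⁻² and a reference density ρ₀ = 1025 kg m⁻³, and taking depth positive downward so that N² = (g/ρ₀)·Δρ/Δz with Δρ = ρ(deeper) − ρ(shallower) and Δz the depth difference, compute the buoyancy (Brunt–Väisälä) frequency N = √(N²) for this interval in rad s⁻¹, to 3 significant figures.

Δρ = 1025.90 − 1024.80 = 1.10 kg m⁻³ over Δz = 29 − 15 = 14 m.
N² = (9.8/1025) × (1.10/14) = 7.5122 × 10⁻⁴ s⁻².
N = √(7.5122 × 10⁻⁴) = 0.027408 rad s⁻¹ ≈ 0.0274 rad s⁻¹.
Since Δρ > 0 the layer is stably stratified.

0.0274 rad s⁻¹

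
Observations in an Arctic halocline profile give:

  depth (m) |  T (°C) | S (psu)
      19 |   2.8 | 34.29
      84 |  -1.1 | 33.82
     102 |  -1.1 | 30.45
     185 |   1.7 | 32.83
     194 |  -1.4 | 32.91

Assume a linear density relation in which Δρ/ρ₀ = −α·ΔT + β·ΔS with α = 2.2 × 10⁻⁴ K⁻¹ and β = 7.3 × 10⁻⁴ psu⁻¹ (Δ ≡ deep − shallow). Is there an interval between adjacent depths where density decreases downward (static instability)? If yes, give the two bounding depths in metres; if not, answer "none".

84–102 m

Evaluate Δρ/ρ₀ = −αΔT + βΔS across each adjacent pair:
  19–84 m: −αΔT+βΔS = −(2.2 × 10⁻⁴)(-3.9)+(7.3 × 10⁻⁴)(-0.47) = 5.1 × 10⁻⁴ → stable
  84–102 m: −αΔT+βΔS = −(2.2 × 10⁻⁴)(+0.0)+(7.3 × 10⁻⁴)(-3.37) = -2.5 × 10⁻³ → UNSTABLE
  102–185 m: −αΔT+βΔS = −(2.2 × 10⁻⁴)(+2.8)+(7.3 × 10⁻⁴)(+2.38) = 1.1 × 10⁻³ → stable
  185–194 m: −αΔT+βΔS = −(2.2 × 10⁻⁴)(-3.1)+(7.3 × 10⁻⁴)(+0.08) = 7.4 × 10⁻⁴ → stable
The 84–102 m interval has Δρ < 0: lighter water underlies denser water.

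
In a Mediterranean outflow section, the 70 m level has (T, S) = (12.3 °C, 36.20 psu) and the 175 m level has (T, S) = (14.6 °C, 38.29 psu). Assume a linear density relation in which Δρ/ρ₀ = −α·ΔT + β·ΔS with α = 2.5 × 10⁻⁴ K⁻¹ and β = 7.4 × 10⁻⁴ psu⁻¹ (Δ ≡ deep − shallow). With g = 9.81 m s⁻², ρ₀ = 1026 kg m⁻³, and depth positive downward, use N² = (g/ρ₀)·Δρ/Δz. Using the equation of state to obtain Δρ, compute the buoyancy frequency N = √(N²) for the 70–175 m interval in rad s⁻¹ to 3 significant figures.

ΔT = +2.3 K, ΔS = +2.09 psu (deep − shallow).
Δρ/ρ₀ = −αΔT + βΔS = -5.75 × 10⁻⁴ + 1.5466 × 10⁻³ = 9.716 × 10⁻⁴, so Δρ ≈ 0.9969 kg m⁻³.
N² = (g/ρ₀)·Δρ/Δz = g·(Δρ/ρ₀)/Δz = 9.81 × 9.716 × 10⁻⁴ / 105 = 9.0775 × 10⁻⁵ s⁻².
N = √(9.0775 × 10⁻⁵) = 9.5276 × 10⁻³ rad s⁻¹ ≈ 9.53 × 10⁻³ rad s⁻¹.

9.53 × 10⁻³ rad s⁻¹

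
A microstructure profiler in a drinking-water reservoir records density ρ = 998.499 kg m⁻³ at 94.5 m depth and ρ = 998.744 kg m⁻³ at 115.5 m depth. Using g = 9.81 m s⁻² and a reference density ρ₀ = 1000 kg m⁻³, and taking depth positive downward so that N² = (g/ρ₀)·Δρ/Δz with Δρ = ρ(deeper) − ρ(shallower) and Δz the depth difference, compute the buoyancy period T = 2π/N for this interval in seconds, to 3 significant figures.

587 s

Δρ = 998.744 − 998.499 = 0.245 kg m⁻³ over Δz = 115.5 − 94.5 = 21 m.
N² = (9.81/1000) × (0.245/21) = 1.1445 × 10⁻⁴ s⁻².
N = √(1.1445 × 10⁻⁴) = 0.010698 rad s⁻¹, so T = 2π/N = 587.32 s ≈ 587 s.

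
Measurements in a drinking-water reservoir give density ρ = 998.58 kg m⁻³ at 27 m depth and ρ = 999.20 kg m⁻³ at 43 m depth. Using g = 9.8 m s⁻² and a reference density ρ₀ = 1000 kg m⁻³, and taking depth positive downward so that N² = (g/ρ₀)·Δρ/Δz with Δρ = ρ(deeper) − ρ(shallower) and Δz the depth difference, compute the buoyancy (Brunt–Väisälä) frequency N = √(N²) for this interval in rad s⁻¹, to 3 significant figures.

0.0195 rad s⁻¹

Δρ = 999.20 − 998.58 = 0.62 kg m⁻³ over Δz = 43 − 27 = 16 m.
N² = (9.8/1000) × (0.62/16) = 3.7975 × 10⁻⁴ s⁻².
N = √(3.7975 × 10⁻⁴) = 0.019487 rad s⁻¹ ≈ 0.0195 rad s⁻¹.
A positive N² confirms static stability across the interval.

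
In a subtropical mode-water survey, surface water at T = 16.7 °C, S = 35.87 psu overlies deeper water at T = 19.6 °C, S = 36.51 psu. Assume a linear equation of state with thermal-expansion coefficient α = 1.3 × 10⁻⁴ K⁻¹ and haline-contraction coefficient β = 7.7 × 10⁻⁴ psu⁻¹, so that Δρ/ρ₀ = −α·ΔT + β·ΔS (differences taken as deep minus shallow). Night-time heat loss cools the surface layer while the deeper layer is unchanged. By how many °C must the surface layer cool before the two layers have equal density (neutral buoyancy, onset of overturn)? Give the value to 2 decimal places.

0.89 °C

Neutral buoyancy requires Δρ = 0, i.e. −α(T_deep − T_surf′) + β(S_deep − S_surf) = 0.
T_surf′ = T_deep − (β/α)·ΔS = 19.6 − (7.7 × 10⁻⁴/1.3 × 10⁻⁴)·(+0.64) = 15.8092 °C.
Cooling required: 16.7 − (15.8092) = 0.8908 °C.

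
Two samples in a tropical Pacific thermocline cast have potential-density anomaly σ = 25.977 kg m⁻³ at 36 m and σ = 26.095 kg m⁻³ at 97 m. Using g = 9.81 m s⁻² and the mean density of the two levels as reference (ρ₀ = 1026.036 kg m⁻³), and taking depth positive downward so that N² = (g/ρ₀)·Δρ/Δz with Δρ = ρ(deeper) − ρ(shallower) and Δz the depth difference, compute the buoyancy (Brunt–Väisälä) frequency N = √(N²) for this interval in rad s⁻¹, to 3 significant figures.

4.30 × 10⁻³ rad s⁻¹

Δρ = 1026.095 − 1025.977 = 0.118 kg m⁻³ over Δz = 97 − 36 = 61 m.
N² = (9.81/1026.036) × (0.118/61) = 1.8495 × 10⁻⁵ s⁻².
N = √(1.8495 × 10⁻⁵) = 4.3006 × 10⁻³ rad s⁻¹ ≈ 4.30 × 10⁻³ rad s⁻¹.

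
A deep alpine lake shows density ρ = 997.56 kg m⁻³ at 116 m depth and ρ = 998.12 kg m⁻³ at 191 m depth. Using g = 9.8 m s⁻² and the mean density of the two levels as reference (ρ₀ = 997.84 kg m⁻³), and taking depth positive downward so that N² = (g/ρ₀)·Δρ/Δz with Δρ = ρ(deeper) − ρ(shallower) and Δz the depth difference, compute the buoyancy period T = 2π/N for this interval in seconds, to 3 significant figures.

734 s

Δρ = 998.12 − 997.56 = 0.56 kg m⁻³ over Δz = 191 − 116 = 75 m.
N² = (9.8/997.84) × (0.56/75) = 7.3332 × 10⁻⁵ s⁻².
N = √(7.3332 × 10⁻⁵) = 8.5634 × 10⁻³ rad s⁻¹, so T = 2π/N = 733.73 s ≈ 734 s.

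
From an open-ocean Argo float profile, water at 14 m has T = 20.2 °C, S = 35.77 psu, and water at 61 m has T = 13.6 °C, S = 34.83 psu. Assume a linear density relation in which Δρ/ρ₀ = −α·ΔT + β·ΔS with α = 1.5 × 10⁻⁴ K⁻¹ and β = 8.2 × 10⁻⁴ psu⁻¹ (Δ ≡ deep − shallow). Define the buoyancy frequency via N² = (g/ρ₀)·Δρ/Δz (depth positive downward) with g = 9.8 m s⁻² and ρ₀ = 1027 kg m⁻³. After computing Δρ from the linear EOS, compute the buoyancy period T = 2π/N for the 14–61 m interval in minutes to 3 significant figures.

ΔT = -6.6 K, ΔS = -0.94 psu (deep − shallow).
Δρ/ρ₀ = −αΔT + βΔS = 9.90 × 10⁻⁴ − 7.708 × 10⁻⁴ = 2.192 × 10⁻⁴, so Δρ ≈ 0.2251 kg m⁻³.
N² = (g/ρ₀)·Δρ/Δz = g·(Δρ/ρ₀)/Δz = 9.8 × 2.192 × 10⁻⁴ / 47 = 4.5706 × 10⁻⁵ s⁻².
N = √(4.5706 × 10⁻⁵) = 6.7606 × 10⁻³ rad s⁻¹ → T = 2π/N = 929.38 s = 15.490 min ≈ 15.5 min.

15.5 min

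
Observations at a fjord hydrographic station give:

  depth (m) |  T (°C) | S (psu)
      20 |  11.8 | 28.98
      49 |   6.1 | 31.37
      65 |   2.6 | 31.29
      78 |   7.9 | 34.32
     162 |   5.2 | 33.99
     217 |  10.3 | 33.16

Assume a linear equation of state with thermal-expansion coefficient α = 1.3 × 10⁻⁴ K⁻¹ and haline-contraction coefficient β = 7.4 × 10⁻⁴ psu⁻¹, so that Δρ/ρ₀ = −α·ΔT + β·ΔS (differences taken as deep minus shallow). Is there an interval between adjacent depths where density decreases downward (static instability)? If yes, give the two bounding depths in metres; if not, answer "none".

Evaluate Δρ/ρ₀ = −αΔT + βΔS across each adjacent pair:
  20–49 m: −αΔT+βΔS = −(1.3 × 10⁻⁴)(-5.7)+(7.4 × 10⁻⁴)(+2.39) = 2.5 × 10⁻³ → stable
  49–65 m: −αΔT+βΔS = −(1.3 × 10⁻⁴)(-3.5)+(7.4 × 10⁻⁴)(-0.08) = 4.0 × 10⁻⁴ → stable
  65–78 m: −αΔT+βΔS = −(1.3 × 10⁻⁴)(+5.3)+(7.4 × 10⁻⁴)(+3.03) = 1.6 × 10⁻³ → stable
  78–162 m: −αΔT+βΔS = −(1.3 × 10⁻⁴)(-2.7)+(7.4 × 10⁻⁴)(-0.33) = 1.1 × 10⁻⁴ → stable
  162–217 m: −αΔT+βΔS = −(1.3 × 10⁻⁴)(+5.1)+(7.4 × 10⁻⁴)(-0.83) = -1.3 × 10⁻³ → UNSTABLE
The 162–217 m interval has Δρ < 0: lighter water underlies denser water.

162–217 m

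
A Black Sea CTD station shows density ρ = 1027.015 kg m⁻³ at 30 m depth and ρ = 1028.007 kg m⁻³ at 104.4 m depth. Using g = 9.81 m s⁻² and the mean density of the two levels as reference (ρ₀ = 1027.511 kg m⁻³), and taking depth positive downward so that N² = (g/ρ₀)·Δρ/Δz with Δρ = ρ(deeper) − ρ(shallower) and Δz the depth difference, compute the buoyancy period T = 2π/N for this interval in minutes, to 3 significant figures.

Δρ = 1028.007 − 1027.015 = 0.992 kg m⁻³ over Δz = 104.4 − 30 = 74.4 m.
N² = (9.81/1027.511) × (0.992/74.4) = 1.2730 × 10⁻⁴ s⁻².
N = √(1.2730 × 10⁻⁴) = 0.011283 rad s⁻¹, so T = 2π/N = 556.87 s = 9.2812 min ≈ 9.28 min.

9.28 min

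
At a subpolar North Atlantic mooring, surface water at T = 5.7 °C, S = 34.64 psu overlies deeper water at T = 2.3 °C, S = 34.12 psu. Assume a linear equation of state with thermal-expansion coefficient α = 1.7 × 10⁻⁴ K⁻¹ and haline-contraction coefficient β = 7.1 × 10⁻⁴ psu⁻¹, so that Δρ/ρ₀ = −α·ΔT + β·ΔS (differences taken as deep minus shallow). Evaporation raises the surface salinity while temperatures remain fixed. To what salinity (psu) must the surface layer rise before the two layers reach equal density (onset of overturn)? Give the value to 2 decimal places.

Neutral buoyancy requires −α(T_deep − T_surf) + β(S_deep − S_surf′) = 0.
S_surf′ = S_deep − (α/β)·ΔT = 34.12 − (1.7 × 10⁻⁴/7.1 × 10⁻⁴)·(-3.4) = 34.9341 psu.
Increase required: 34.9341 − 34.64 = 0.2941 psu.

34.93 psu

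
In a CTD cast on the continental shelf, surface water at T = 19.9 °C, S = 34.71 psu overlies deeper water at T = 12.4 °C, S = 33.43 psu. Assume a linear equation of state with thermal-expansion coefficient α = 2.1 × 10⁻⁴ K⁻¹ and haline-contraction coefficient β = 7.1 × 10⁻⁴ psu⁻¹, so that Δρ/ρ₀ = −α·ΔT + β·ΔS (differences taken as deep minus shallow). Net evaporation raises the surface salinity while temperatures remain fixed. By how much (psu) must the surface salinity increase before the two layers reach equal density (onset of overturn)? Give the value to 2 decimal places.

Neutral buoyancy requires −α(T_deep − T_surf) + β(S_deep − S_surf′) = 0.
S_surf′ = S_deep − (α/β)·ΔT = 33.43 − (2.1 × 10⁻⁴/7.1 × 10⁻⁴)·(-7.5) = 35.6483 psu.
Increase required: 35.6483 − 34.71 = 0.9383 psu.

0.94 psu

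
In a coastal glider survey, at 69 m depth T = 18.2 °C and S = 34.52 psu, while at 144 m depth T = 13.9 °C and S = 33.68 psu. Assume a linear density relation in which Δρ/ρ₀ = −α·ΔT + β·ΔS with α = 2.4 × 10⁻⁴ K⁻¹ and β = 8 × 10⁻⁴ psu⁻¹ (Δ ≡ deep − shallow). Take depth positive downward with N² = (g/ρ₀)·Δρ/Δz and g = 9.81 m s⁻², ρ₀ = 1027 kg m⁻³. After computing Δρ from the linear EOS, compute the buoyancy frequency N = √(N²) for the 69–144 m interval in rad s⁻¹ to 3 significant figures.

ΔT = -4.3 K, ΔS = -0.84 psu (deep − shallow).
Δρ/ρ₀ = −αΔT + βΔS = 1.032 × 10⁻³ − 6.72 × 10⁻⁴ = 3.60 × 10⁻⁴, so Δρ ≈ 0.3697 kg m⁻³.
N² = (g/ρ₀)·Δρ/Δz = g·(Δρ/ρ₀)/Δz = 9.81 × 3.60 × 10⁻⁴ / 75 = 4.7088 × 10⁻⁵ s⁻².
N = √(4.7088 × 10⁻⁵) = 6.8621 × 10⁻³ rad s⁻¹ ≈ 6.86 × 10⁻³ rad s⁻¹.

6.86 × 10⁻³ rad s⁻¹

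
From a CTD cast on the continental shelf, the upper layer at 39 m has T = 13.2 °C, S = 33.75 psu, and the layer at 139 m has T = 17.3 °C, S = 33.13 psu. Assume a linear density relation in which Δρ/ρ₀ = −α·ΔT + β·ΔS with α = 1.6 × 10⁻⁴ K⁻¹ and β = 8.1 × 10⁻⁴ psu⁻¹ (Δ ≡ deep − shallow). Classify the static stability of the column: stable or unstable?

ΔT = 17.3 − 13.2 = +4.1 K and ΔS = 33.13 − 33.75 = -0.62 psu (deep − shallow).
−αΔT = -6.56 × 10⁻⁴; βΔS = -5.022 × 10⁻⁴; sum Δρ/ρ₀ = -1.1582 × 10⁻³.
Δρ/ρ₀ < 0, so Δρ < 0: deeper water is lighter → statically unstable; the column would overturn.

unstable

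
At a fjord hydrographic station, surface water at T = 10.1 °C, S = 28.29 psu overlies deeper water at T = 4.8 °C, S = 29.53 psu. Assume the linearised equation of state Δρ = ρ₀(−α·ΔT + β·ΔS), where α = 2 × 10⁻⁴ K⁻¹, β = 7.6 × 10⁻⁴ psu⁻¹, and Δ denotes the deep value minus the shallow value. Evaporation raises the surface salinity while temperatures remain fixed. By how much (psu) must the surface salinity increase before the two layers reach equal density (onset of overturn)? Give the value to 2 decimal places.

2.63 psu

Neutral buoyancy requires −α(T_deep − T_surf) + β(S_deep − S_surf′) = 0.
S_surf′ = S_deep − (α/β)·ΔT = 29.53 − (2 × 10⁻⁴/7.6 × 10⁻⁴)·(-5.3) = 30.9247 psu.
Increase required: 30.9247 − 28.29 = 2.6347 psu.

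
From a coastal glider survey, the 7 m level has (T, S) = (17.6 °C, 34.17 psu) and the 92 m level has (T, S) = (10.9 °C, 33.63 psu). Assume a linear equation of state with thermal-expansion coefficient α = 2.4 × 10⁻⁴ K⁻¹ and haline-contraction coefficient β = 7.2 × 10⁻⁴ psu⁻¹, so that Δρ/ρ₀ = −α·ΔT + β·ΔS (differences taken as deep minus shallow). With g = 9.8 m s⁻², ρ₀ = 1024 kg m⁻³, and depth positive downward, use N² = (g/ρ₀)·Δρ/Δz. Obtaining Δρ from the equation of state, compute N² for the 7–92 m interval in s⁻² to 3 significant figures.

ΔT = -6.7 K, ΔS = -0.54 psu (deep − shallow).
Δρ/ρ₀ = −αΔT + βΔS = 1.608 × 10⁻³ − 3.888 × 10⁻⁴ = 1.2192 × 10⁻³, so Δρ ≈ 1.248 kg m⁻³.
N² = (g/ρ₀)·Δρ/Δz = g·(Δρ/ρ₀)/Δz = 9.8 × 1.2192 × 10⁻³ / 85 = 1.4057 × 10⁻⁴ s⁻² ≈ 1.41 × 10⁻⁴ s⁻².

1.41 × 10⁻⁴ s⁻²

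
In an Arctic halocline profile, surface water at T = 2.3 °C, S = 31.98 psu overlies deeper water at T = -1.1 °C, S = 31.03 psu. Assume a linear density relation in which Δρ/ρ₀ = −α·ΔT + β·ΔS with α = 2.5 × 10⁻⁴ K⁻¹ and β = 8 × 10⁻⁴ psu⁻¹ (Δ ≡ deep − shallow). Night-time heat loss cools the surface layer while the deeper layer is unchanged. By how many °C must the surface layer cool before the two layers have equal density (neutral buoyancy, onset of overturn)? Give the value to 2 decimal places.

0.36 °C

Neutral buoyancy requires Δρ = 0, i.e. −α(T_deep − T_surf′) + β(S_deep − S_surf) = 0.
T_surf′ = T_deep − (β/α)·ΔS = -1.1 − (8 × 10⁻⁴/2.5 × 10⁻⁴)·(-0.95) = 1.9400 °C.
Cooling required: 2.3 − (1.9400) = 0.3600 °C.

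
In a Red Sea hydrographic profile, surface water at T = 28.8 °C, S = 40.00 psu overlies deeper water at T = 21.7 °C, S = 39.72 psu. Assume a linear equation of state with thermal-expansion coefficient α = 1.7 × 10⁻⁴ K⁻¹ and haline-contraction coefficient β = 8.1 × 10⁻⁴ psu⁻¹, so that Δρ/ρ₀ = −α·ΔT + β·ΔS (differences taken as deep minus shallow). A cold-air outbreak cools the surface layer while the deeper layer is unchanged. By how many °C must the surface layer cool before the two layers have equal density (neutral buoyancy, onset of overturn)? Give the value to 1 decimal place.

5.8 °C

Neutral buoyancy requires Δρ = 0, i.e. −α(T_deep − T_surf′) + β(S_deep − S_surf) = 0.
T_surf′ = T_deep − (β/α)·ΔS = 21.7 − (8.1 × 10⁻⁴/1.7 × 10⁻⁴)·(-0.28) = 23.034 °C.
Cooling required: 28.8 − (23.034) = 5.766 °C.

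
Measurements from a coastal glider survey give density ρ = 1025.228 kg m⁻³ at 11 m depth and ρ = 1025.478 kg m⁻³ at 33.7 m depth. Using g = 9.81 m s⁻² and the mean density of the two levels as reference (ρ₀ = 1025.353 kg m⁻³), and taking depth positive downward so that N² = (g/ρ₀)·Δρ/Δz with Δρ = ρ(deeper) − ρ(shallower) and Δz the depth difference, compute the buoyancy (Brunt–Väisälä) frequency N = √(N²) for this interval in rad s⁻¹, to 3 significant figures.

0.0103 rad s⁻¹

Δρ = 1025.478 − 1025.228 = 0.250 kg m⁻³ over Δz = 33.7 − 11 = 22.7 m.
N² = (9.81/1025.353) × (0.250/22.7) = 1.0537 × 10⁻⁴ s⁻².
N = √(1.0537 × 10⁻⁴) = 0.010265 rad s⁻¹ ≈ 0.0103 rad s⁻¹.
Since Δρ > 0 the layer is stably stratified.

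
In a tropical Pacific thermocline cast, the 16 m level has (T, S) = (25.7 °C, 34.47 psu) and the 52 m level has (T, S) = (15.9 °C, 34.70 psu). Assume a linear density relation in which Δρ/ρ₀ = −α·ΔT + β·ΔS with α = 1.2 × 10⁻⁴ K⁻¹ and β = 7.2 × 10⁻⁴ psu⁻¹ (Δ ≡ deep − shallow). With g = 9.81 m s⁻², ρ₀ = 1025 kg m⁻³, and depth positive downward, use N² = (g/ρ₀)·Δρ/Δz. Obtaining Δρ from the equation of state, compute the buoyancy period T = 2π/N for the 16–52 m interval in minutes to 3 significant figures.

5.48 min

ΔT = -9.8 K, ΔS = +0.23 psu (deep − shallow).
Δρ/ρ₀ = −αΔT + βΔS = 1.176 × 10⁻³ + 1.656 × 10⁻⁴ = 1.3416 × 10⁻³, so Δρ ≈ 1.375 kg m⁻³.
N² = (g/ρ₀)·Δρ/Δz = g·(Δρ/ρ₀)/Δz = 9.81 × 1.3416 × 10⁻³ / 36 = 3.6559 × 10⁻⁴ s⁻².
N = √(3.6559 × 10⁻⁴) = 0.019120 rad s⁻¹ → T = 2π/N = 328.62 s = 5.4770 min ≈ 5.48 min.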